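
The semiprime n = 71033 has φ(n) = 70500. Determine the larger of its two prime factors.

φ(n) = (p−1)(q−1) = n − (p+q) + 1, so p + q = 71033 − 70500 + 1 = 534.
p and q are the roots of t² − 534t + 71033 = 0.
Discriminant: 534² − 4·71033 = 285156 − 284132 = 1024; √1024 = 32.
q = (534 − 32)/2 = 251, p = (534 + 32)/2 = 283.
Check: 251 · 283 = 71033.

283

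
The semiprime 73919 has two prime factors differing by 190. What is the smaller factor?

193

Since p = q + 190, we have 73919 = q(q + 190), so q² + 190q − 73919 = 0.
Discriminant: 190² + 4·73919 = 36100 + 295676 = 331776; √331776 = 576.
q = (−190 + 576)/2 = 193, and p = q + 190 = 383.
Check: 193 · 383 = 73919.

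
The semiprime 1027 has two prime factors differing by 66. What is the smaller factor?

Since p = q + 66, we have 1027 = q(q + 66), so q² + 66q − 1027 = 0.
Discriminant: 66² + 4·1027 = 4356 + 4108 = 8464; √8464 = 92.
q = (−66 + 92)/2 = 13, and p = q + 66 = 79.
Check: 13 · 79 = 1027.

13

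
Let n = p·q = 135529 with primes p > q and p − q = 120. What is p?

433

Since p = q + 120, we have 135529 = q(q + 120), so q² + 120q − 135529 = 0.
Discriminant: 120² + 4·135529 = 14400 + 542116 = 556516; √556516 = 746.
q = (−120 + 746)/2 = 313, and p = q + 120 = 433.
Check: 313 · 433 = 135529.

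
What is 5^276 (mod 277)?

1

5^1 ≡ 5 (mod 277)
5^2 ≡ 5^2 = 25 ≡ 25 (mod 277)
5^4 ≡ 25^2 = 625 ≡ 71 (mod 277)
5^8 ≡ 71^2 = 5041 ≡ 55 (mod 277)
5^16 ≡ 55^2 = 3025 ≡ 255 (mod 277)
5^32 ≡ 255^2 = 65025 ≡ 207 (mod 277)
5^64 ≡ 207^2 = 42849 ≡ 191 (mod 277)
5^128 ≡ 191^2 = 36481 ≡ 194 (mod 277)
5^256 ≡ 194^2 = 37636 ≡ 241 (mod 277)
276 = 256 + 16 + 4 in binary powers of 2.
So 5^276 ≡ 241 · 255 · 71 ≡ 1 (mod 277).
Since the result is 1, base 5 gives no evidence that 277 is composite.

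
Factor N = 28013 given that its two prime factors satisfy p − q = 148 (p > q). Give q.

109

Since p = q + 148, we have 28013 = q(q + 148), so q² + 148q − 28013 = 0.
Discriminant: 148² + 4·28013 = 21904 + 112052 = 133956; √133956 = 366.
q = (−148 + 366)/2 = 109, and p = q + 148 = 257.
Check: 109 · 257 = 28013.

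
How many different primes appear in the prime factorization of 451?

451 = 11 · 41
451 = 11 · 41, which has 2 distinct prime factors.

2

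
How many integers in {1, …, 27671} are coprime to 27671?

22968

Factor: 27671 = 7 · 59 · 67.
φ(27671) = (7−1) · (59−1) · (67−1) = 6 · 58 · 66 = 22968.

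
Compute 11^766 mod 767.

11^1 ≡ 11 (mod 767)
11^2 ≡ 11^2 = 121 ≡ 121 (mod 767)
11^4 ≡ 121^2 = 14641 ≡ 68 (mod 767)
11^8 ≡ 68^2 = 4624 ≡ 22 (mod 767)
11^16 ≡ 22^2 = 484 ≡ 484 (mod 767)
11^32 ≡ 484^2 = 234256 ≡ 321 (mod 767)
11^64 ≡ 321^2 = 103041 ≡ 263 (mod 767)
11^128 ≡ 263^2 = 69169 ≡ 139 (mod 767)
11^256 ≡ 139^2 = 19321 ≡ 146 (mod 767)
11^512 ≡ 146^2 = 21316 ≡ 607 (mod 767)
766 = 512 + 128 + 64 + 32 + 16 + 8 + 4 + 2 in binary powers of 2.
So 11^766 ≡ 607 · 139 · 263 · 321 · 484 · 22 · 68 · 121 ≡ 257 (mod 767).
Since 257 ≠ 1, base 11 is a Fermat witness: 767 is composite.

257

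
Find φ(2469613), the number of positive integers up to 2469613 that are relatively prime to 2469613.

Factor: 2469613 = 109 · 139 · 163.
φ(2469613) = (109−1) · (139−1) · (163−1) = 108 · 138 · 162 = 2414448.

2414448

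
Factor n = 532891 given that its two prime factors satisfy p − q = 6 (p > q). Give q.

727

Since p = q + 6, we have 532891 = q(q + 6), so q² + 6q − 532891 = 0.
Discriminant: 6² + 4·532891 = 36 + 2131564 = 2131600; √2131600 = 1460.
q = (−6 + 1460)/2 = 727, and p = q + 6 = 733.
Check: 727 · 733 = 532891.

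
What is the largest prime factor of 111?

37

111 = 3 · 37
37 is prime.
So 111 = 3 · 37; the largest prime factor is 37.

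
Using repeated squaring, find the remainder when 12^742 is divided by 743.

1

12^1 ≡ 12 (mod 743)
12^2 ≡ 12^2 = 144 ≡ 144 (mod 743)
12^4 ≡ 144^2 = 20736 ≡ 675 (mod 743)
12^8 ≡ 675^2 = 455625 ≡ 166 (mod 743)
12^16 ≡ 166^2 = 27556 ≡ 65 (mod 743)
12^32 ≡ 65^2 = 4225 ≡ 510 (mod 743)
12^64 ≡ 510^2 = 260100 ≡ 50 (mod 743)
12^128 ≡ 50^2 = 2500 ≡ 271 (mod 743)
12^256 ≡ 271^2 = 73441 ≡ 627 (mod 743)
12^512 ≡ 627^2 = 393129 ≡ 82 (mod 743)
742 = 512 + 128 + 64 + 32 + 4 + 2 in binary powers of 2.
So 12^742 ≡ 82 · 271 · 50 · 510 · 675 · 144 ≡ 1 (mod 743).
Since the result is 1, base 12 gives no evidence that 743 is composite.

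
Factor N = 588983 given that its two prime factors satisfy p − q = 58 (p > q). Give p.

Since p = q + 58, we have 588983 = q(q + 58), so q² + 58q − 588983 = 0.
Discriminant: 58² + 4·588983 = 3364 + 2355932 = 2359296; √2359296 = 1536.
q = (−58 + 1536)/2 = 739, and p = q + 58 = 797.
Check: 739 · 797 = 588983.

797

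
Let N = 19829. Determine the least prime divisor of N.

79

19829 is odd.
Digit sum 29, not divisible by 3.
Ends in 9: not divisible by 5.
7: 19829 = 7·2832 + 5
11: 19829 = 11·1802 + 7
13: 19829 = 13·1525 + 4
17: 19829 = 17·1166 + 7
19: 19829 = 19·1043 + 12
23: 19829 = 23·862 + 3
29: 19829 = 29·683 + 22
31: 19829 = 31·639 + 20
37: 19829 = 37·535 + 34
41: 19829 = 41·483 + 26
43: 19829 = 43·461 + 6
47: 19829 = 47·421 + 42
53: 19829 = 53·374 + 7
59: 19829 = 59·336 + 5
61: 19829 = 61·325 + 4
67: 19829 = 67·295 + 64
71: 19829 = 71·279 + 20
73: 19829 = 73·271 + 46
79: 19829 = 79·251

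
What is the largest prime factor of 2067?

2067 = 3 · 689
689 = 13 · 53
53 is prime.
So 2067 = 3 · 13 · 53; the largest prime factor is 53.

53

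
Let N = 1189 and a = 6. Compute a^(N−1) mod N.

605

6^1 ≡ 6 (mod 1189)
6^2 ≡ 6^2 = 36 ≡ 36 (mod 1189)
6^4 ≡ 36^2 = 1296 ≡ 107 (mod 1189)
6^8 ≡ 107^2 = 11449 ≡ 748 (mod 1189)
6^16 ≡ 748^2 = 559504 ≡ 674 (mod 1189)
6^32 ≡ 674^2 = 454276 ≡ 78 (mod 1189)
6^64 ≡ 78^2 = 6084 ≡ 139 (mod 1189)
6^128 ≡ 139^2 = 19321 ≡ 297 (mod 1189)
6^256 ≡ 297^2 = 88209 ≡ 223 (mod 1189)
6^512 ≡ 223^2 = 49729 ≡ 980 (mod 1189)
6^1024 ≡ 980^2 = 960400 ≡ 877 (mod 1189)
1188 = 1024 + 128 + 32 + 4 in binary powers of 2.
So 6^1188 ≡ 877 · 297 · 78 · 107 ≡ 605 (mod 1189).
Since 605 ≠ 1, base 6 is a Fermat witness: 1189 is composite.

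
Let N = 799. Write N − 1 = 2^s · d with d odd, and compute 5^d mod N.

799 − 1 = 798 = 2^1 · 399, so d = 399.
5^1 ≡ 5 (mod 799)
5^2 ≡ 5^2 = 25 ≡ 25 (mod 799)
5^4 ≡ 25^2 = 625 ≡ 625 (mod 799)
5^8 ≡ 625^2 = 390625 ≡ 713 (mod 799)
5^16 ≡ 713^2 = 508369 ≡ 205 (mod 799)
5^32 ≡ 205^2 = 42025 ≡ 477 (mod 799)
5^64 ≡ 477^2 = 227529 ≡ 613 (mod 799)
5^128 ≡ 613^2 = 375769 ≡ 239 (mod 799)
5^256 ≡ 239^2 = 57121 ≡ 392 (mod 799)
399 = 256 + 128 + 8 + 4 + 2 + 1 in binary powers of 2.
So 5^399 ≡ 392 · 239 · 713 · 625 · 25 · 5 ≡ 415 (mod 799).
Squaring chain: 415; never reaches −1, so base 5 is a Miller–Rabin witness that 799 is composite.

415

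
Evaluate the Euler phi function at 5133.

Factor: 5133 = 3 · 29 · 59.
φ(5133) = (3−1) · (29−1) · (59−1) = 2 · 28 · 58 = 3248.

3248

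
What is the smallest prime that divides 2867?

47

2867 is odd.
Digit sum 23, not divisible by 3.
Ends in 7: not divisible by 5.
7: 2867 = 7·409 + 4
11: 2867 = 11·260 + 7
13: 2867 = 13·220 + 7
17: 2867 = 17·168 + 11
19: 2867 = 19·150 + 17
23: 2867 = 23·124 + 15
29: 2867 = 29·98 + 25
31: 2867 = 31·92 + 15
37: 2867 = 37·77 + 18
41: 2867 = 41·69 + 38
43: 2867 = 43·66 + 29
47: 2867 = 47·61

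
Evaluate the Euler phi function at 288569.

275616

Factor: 288569 = 59 · 67 · 73.
φ(288569) = (59−1) · (67−1) · (73−1) = 58 · 66 · 72 = 275616.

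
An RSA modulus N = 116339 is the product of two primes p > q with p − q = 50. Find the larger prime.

Since p = q + 50, we have 116339 = q(q + 50), so q² + 50q − 116339 = 0.
Discriminant: 50² + 4·116339 = 2500 + 465356 = 467856; √467856 = 684.
q = (−50 + 684)/2 = 317, and p = q + 50 = 367.
Check: 317 · 367 = 116339.

367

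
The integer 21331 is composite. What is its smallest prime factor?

83

21331 is odd.
Digit sum 10, not divisible by 3.
Ends in 1: not divisible by 5.
7: 21331 = 7·3047 + 2
11: 21331 = 11·1939 + 2
13: 21331 = 13·1640 + 11
17: 21331 = 17·1254 + 13
19: 21331 = 19·1122 + 13
23: 21331 = 23·927 + 10
29: 21331 = 29·735 + 16
31: 21331 = 31·688 + 3
37: 21331 = 37·576 + 19
41: 21331 = 41·520 + 11
43: 21331 = 43·496 + 3
47: 21331 = 47·453 + 40
53: 21331 = 53·402 + 25
59: 21331 = 59·361 + 32
61: 21331 = 61·349 + 42
67: 21331 = 67·318 + 25
71: 21331 = 71·300 + 31
73: 21331 = 73·292 + 15
79: 21331 = 79·270 + 1
83: 21331 = 83·257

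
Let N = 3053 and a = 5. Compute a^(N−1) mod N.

522

5^1 ≡ 5 (mod 3053)
5^2 ≡ 5^2 = 25 ≡ 25 (mod 3053)
5^4 ≡ 25^2 = 625 ≡ 625 (mod 3053)
5^8 ≡ 625^2 = 390625 ≡ 2894 (mod 3053)
5^16 ≡ 2894^2 = 8375236 ≡ 857 (mod 3053)
5^32 ≡ 857^2 = 734449 ≡ 1729 (mod 3053)
5^64 ≡ 1729^2 = 2989441 ≡ 554 (mod 3053)
5^128 ≡ 554^2 = 306916 ≡ 1616 (mod 3053)
5^256 ≡ 1616^2 = 2611456 ≡ 1141 (mod 3053)
5^512 ≡ 1141^2 = 1301881 ≡ 1303 (mod 3053)
5^1024 ≡ 1303^2 = 1697809 ≡ 341 (mod 3053)
5^2048 ≡ 341^2 = 116281 ≡ 267 (mod 3053)
3052 = 2048 + 512 + 256 + 128 + 64 + 32 + 8 + 4 in binary powers of 2.
So 5^3052 ≡ 267 · 1303 · 1141 · 1616 · 554 · 1729 · 2894 · 625 ≡ 522 (mod 3053).
Since 522 ≠ 1, base 5 is a Fermat witness: 3053 is composite.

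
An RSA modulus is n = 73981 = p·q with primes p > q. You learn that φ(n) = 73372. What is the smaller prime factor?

φ(n) = (p−1)(q−1) = n − (p+q) + 1, so p + q = 73981 − 73372 + 1 = 610.
p and q are the roots of t² − 610t + 73981 = 0.
Discriminant: 610² − 4·73981 = 372100 − 295924 = 76176; √76176 = 276.
q = (610 − 276)/2 = 167, p = (610 + 276)/2 = 443.
Check: 167 · 443 = 73981.

167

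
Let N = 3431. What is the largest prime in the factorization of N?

73

3431 = 47 · 73
73 is prime.
So 3431 = 47 · 73; the largest prime factor is 73.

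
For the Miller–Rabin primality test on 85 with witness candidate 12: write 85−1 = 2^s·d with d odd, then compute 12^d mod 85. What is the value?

37

85 − 1 = 84 = 2^2 · 21, so d = 21.
12^1 ≡ 12 (mod 85)
12^2 ≡ 12^2 = 144 ≡ 59 (mod 85)
12^4 ≡ 59^2 = 3481 ≡ 81 (mod 85)
12^8 ≡ 81^2 = 6561 ≡ 16 (mod 85)
12^16 ≡ 16^2 = 256 ≡ 1 (mod 85)
21 = 16 + 4 + 1 in binary powers of 2.
So 12^21 ≡ 1 · 81 · 12 ≡ 37 (mod 85).
Squaring chain: 37 → 9; never reaches −1, so base 12 is a Miller–Rabin witness that 85 is composite.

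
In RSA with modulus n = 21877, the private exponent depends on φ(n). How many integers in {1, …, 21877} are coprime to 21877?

21580

Factor: 21877 = 131 · 167.
φ(21877) = (131−1) · (167−1) = 130 · 166 = 21580.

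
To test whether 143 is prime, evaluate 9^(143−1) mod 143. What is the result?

9^1 ≡ 9 (mod 143)
9^2 ≡ 9^2 = 81 ≡ 81 (mod 143)
9^4 ≡ 81^2 = 6561 ≡ 126 (mod 143)
9^8 ≡ 126^2 = 15876 ≡ 3 (mod 143)
9^16 ≡ 3^2 = 9 ≡ 9 (mod 143)
9^32 ≡ 9^2 = 81 ≡ 81 (mod 143)
9^64 ≡ 81^2 = 6561 ≡ 126 (mod 143)
9^128 ≡ 126^2 = 15876 ≡ 3 (mod 143)
142 = 128 + 8 + 4 + 2 in binary powers of 2.
So 9^142 ≡ 3 · 3 · 126 · 81 ≡ 48 (mod 143).
Since 48 ≠ 1, base 9 is a Fermat witness: 143 is composite.

48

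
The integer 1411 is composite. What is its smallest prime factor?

17

1411 is odd.
Digit sum 7, not divisible by 3.
Ends in 1: not divisible by 5.
7: 1411 = 7·201 + 4
11: 1411 = 11·128 + 3
13: 1411 = 13·108 + 7
17: 1411 = 17·83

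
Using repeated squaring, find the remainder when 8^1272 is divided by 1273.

8^1 ≡ 8 (mod 1273)
8^2 ≡ 8^2 = 64 ≡ 64 (mod 1273)
8^4 ≡ 64^2 = 4096 ≡ 277 (mod 1273)
8^8 ≡ 277^2 = 76729 ≡ 349 (mod 1273)
8^16 ≡ 349^2 = 121801 ≡ 866 (mod 1273)
8^32 ≡ 866^2 = 749956 ≡ 159 (mod 1273)
8^64 ≡ 159^2 = 25281 ≡ 1094 (mod 1273)
8^128 ≡ 1094^2 = 1196836 ≡ 216 (mod 1273)
8^256 ≡ 216^2 = 46656 ≡ 828 (mod 1273)
8^512 ≡ 828^2 = 685584 ≡ 710 (mod 1273)
8^1024 ≡ 710^2 = 504100 ≡ 1265 (mod 1273)
1272 = 1024 + 128 + 64 + 32 + 16 + 8 in binary powers of 2.
So 8^1272 ≡ 1265 · 216 · 1094 · 159 · 866 · 349 ≡ 685 (mod 1273).
Since 685 ≠ 1, base 8 is a Fermat witness: 1273 is composite.

685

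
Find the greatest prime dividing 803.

73

803 = 11 · 73
73 is prime.
So 803 = 11 · 73; the largest prime factor is 73.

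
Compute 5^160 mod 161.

5^1 ≡ 5 (mod 161)
5^2 ≡ 5^2 = 25 ≡ 25 (mod 161)
5^4 ≡ 25^2 = 625 ≡ 142 (mod 161)
5^8 ≡ 142^2 = 20164 ≡ 39 (mod 161)
5^16 ≡ 39^2 = 1521 ≡ 72 (mod 161)
5^32 ≡ 72^2 = 5184 ≡ 32 (mod 161)
5^64 ≡ 32^2 = 1024 ≡ 58 (mod 161)
5^128 ≡ 58^2 = 3364 ≡ 144 (mod 161)
160 = 128 + 32 in binary powers of 2.
So 5^160 ≡ 144 · 32 ≡ 100 (mod 161).
Since 100 ≠ 1, base 5 is a Fermat witness: 161 is composite.

100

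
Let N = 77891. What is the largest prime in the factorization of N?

97

77891 = 11 · 7081
7081 = 73 · 97
97 is prime.
So 77891 = 11 · 73 · 97; the largest prime factor is 97.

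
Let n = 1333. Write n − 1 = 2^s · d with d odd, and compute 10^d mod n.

1333 − 1 = 1332 = 2^2 · 333, so d = 333.
10^1 ≡ 10 (mod 1333)
10^2 ≡ 10^2 = 100 ≡ 100 (mod 1333)
10^4 ≡ 100^2 = 10000 ≡ 669 (mod 1333)
10^8 ≡ 669^2 = 447561 ≡ 1006 (mod 1333)
10^16 ≡ 1006^2 = 1012036 ≡ 289 (mod 1333)
10^32 ≡ 289^2 = 83521 ≡ 875 (mod 1333)
10^64 ≡ 875^2 = 765625 ≡ 483 (mod 1333)
10^128 ≡ 483^2 = 233289 ≡ 14 (mod 1333)
10^256 ≡ 14^2 = 196 ≡ 196 (mod 1333)
333 = 256 + 64 + 8 + 4 + 1 in binary powers of 2.
So 10^333 ≡ 196 · 483 · 1006 · 669 · 10 ≡ 907 (mod 1333).
Squaring chain: 907 → 188; never reaches −1, so base 10 is a Miller–Rabin witness that 1333 is composite.

907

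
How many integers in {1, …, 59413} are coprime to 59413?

54288

Factor: 59413 = 19 · 53 · 59.
φ(59413) = (19−1) · (53−1) · (59−1) = 18 · 52 · 58 = 54288.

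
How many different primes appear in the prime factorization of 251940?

251940 = 2^2 · 62985
62985 = 3 · 20995
20995 = 5 · 4199
4199 = 13 · 323
323 = 17 · 19
251940 = 2^2 · 3 · 5 · 13 · 17 · 19, which has 6 distinct prime factors.

6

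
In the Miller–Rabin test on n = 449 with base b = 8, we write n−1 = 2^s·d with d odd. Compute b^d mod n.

449 − 1 = 448 = 2^6 · 7, so d = 7.
8^1 ≡ 8 (mod 449)
8^2 ≡ 8^2 = 64 ≡ 64 (mod 449)
8^4 ≡ 64^2 = 4096 ≡ 55 (mod 449)
7 = 4 + 2 + 1 in binary powers of 2.
So 8^7 ≡ 55 · 64 · 8 ≡ 322 (mod 449).
Squaring chain: 322 → 414 → 327 → 67 → 448 → 1; reaches −1, so base 8 does not prove 449 composite.

322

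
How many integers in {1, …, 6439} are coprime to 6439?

Factor: 6439 = 47 · 137.
φ(6439) = (47−1) · (137−1) = 46 · 136 = 6256.

6256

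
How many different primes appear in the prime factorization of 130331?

130331 = 47^2 · 59
130331 = 47^2 · 59, which has 2 distinct prime factors.

2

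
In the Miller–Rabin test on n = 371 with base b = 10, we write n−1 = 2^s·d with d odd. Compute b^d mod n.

152

371 − 1 = 370 = 2^1 · 185, so d = 185.
10^1 ≡ 10 (mod 371)
10^2 ≡ 10^2 = 100 ≡ 100 (mod 371)
10^4 ≡ 100^2 = 10000 ≡ 354 (mod 371)
10^8 ≡ 354^2 = 125316 ≡ 289 (mod 371)
10^16 ≡ 289^2 = 83521 ≡ 46 (mod 371)
10^32 ≡ 46^2 = 2116 ≡ 261 (mod 371)
10^64 ≡ 261^2 = 68121 ≡ 228 (mod 371)
10^128 ≡ 228^2 = 51984 ≡ 44 (mod 371)
185 = 128 + 32 + 16 + 8 + 1 in binary powers of 2.
So 10^185 ≡ 44 · 261 · 46 · 289 · 10 ≡ 152 (mod 371).
Squaring chain: 152; never reaches −1, so base 10 is a Miller–Rabin witness that 371 is composite.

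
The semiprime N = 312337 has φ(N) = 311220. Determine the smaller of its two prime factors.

φ(n) = (p−1)(q−1) = n − (p+q) + 1, so p + q = 312337 − 311220 + 1 = 1118.
p and q are the roots of t² − 1118t + 312337 = 0.
Discriminant: 1118² − 4·312337 = 1249924 − 1249348 = 576; √576 = 24.
q = (1118 − 24)/2 = 547, p = (1118 + 24)/2 = 571.
Check: 547 · 571 = 312337.

547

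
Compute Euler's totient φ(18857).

18576

Factor: 18857 = 109 · 173.
φ(18857) = (109−1) · (173−1) = 108 · 172 = 18576.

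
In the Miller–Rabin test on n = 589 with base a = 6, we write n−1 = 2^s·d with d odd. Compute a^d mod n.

216

589 − 1 = 588 = 2^2 · 147, so d = 147.
6^1 ≡ 6 (mod 589)
6^2 ≡ 6^2 = 36 ≡ 36 (mod 589)
6^4 ≡ 36^2 = 1296 ≡ 118 (mod 589)
6^8 ≡ 118^2 = 13924 ≡ 377 (mod 589)
6^16 ≡ 377^2 = 142129 ≡ 180 (mod 589)
6^32 ≡ 180^2 = 32400 ≡ 5 (mod 589)
6^64 ≡ 5^2 = 25 ≡ 25 (mod 589)
6^128 ≡ 25^2 = 625 ≡ 36 (mod 589)
147 = 128 + 16 + 2 + 1 in binary powers of 2.
So 6^147 ≡ 36 · 180 · 36 · 6 ≡ 216 (mod 589).
Squaring chain: 216 → 125; never reaches −1, so base 6 is a Miller–Rabin witness that 589 is composite.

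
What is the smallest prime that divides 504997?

41

504997 is odd.
Digit sum 34, not divisible by 3.
Ends in 7: not divisible by 5.
7: 504997 = 7·72142 + 3
11: 504997 = 11·45908 + 9
13: 504997 = 13·38845 + 12
17: 504997 = 17·29705 + 12
19: 504997 = 19·26578 + 15
23: 504997 = 23·21956 + 9
29: 504997 = 29·17413 + 20
31: 504997 = 31·16290 + 7
37: 504997 = 37·13648 + 21
41: 504997 = 41·12317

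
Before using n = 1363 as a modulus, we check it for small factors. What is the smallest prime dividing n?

1363 is odd.
Digit sum 13, not divisible by 3.
Ends in 3: not divisible by 5.
7: 1363 = 7·194 + 5
11: 1363 = 11·123 + 10
13: 1363 = 13·104 + 11
17: 1363 = 17·80 + 3
19: 1363 = 19·71 + 14
23: 1363 = 23·59 + 6
29: 1363 = 29·47

29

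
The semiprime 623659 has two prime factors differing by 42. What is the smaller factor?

769

Since p = q + 42, we have 623659 = q(q + 42), so q² + 42q − 623659 = 0.
Discriminant: 42² + 4·623659 = 1764 + 2494636 = 2496400; √2496400 = 1580.
q = (−42 + 1580)/2 = 769, and p = q + 42 = 811.
Check: 769 · 811 = 623659.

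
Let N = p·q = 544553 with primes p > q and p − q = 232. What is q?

Since p = q + 232, we have 544553 = q(q + 232), so q² + 232q − 544553 = 0.
Discriminant: 232² + 4·544553 = 53824 + 2178212 = 2232036; √2232036 = 1494.
q = (−232 + 1494)/2 = 631, and p = q + 232 = 863.
Check: 631 · 863 = 544553.

631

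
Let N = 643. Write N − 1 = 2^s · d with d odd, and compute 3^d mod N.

642

643 − 1 = 642 = 2^1 · 321, so d = 321.
3^1 ≡ 3 (mod 643)
3^2 ≡ 3^2 = 9 ≡ 9 (mod 643)
3^4 ≡ 9^2 = 81 ≡ 81 (mod 643)
3^8 ≡ 81^2 = 6561 ≡ 131 (mod 643)
3^16 ≡ 131^2 = 17161 ≡ 443 (mod 643)
3^32 ≡ 443^2 = 196249 ≡ 134 (mod 643)
3^64 ≡ 134^2 = 17956 ≡ 595 (mod 643)
3^128 ≡ 595^2 = 354025 ≡ 375 (mod 643)
3^256 ≡ 375^2 = 140625 ≡ 451 (mod 643)
321 = 256 + 64 + 1 in binary powers of 2.
So 3^321 ≡ 451 · 595 · 3 ≡ 642 (mod 643).
Since 3^d ≡ 642 (mod 643), base 3 does not prove 643 composite.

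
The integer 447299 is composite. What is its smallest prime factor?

447299 is odd.
Digit sum 35, not divisible by 3.
Ends in 9: not divisible by 5.
7: 447299 = 7·63899 + 6
11: 447299 = 11·40663 + 6
13: 447299 = 13·34407 + 8
17: 447299 = 17·26311 + 12
19: 447299 = 19·23542 + 1
23: 447299 = 23·19447 + 18
29: 447299 = 29·15424 + 3
31: 447299 = 31·14429

31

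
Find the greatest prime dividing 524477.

89

524477 = 71 · 7387
7387 = 83 · 89
89 is prime.
So 524477 = 71 · 83 · 89; the largest prime factor is 89.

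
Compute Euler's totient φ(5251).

5104

Factor: 5251 = 59 · 89.
φ(5251) = (59−1) · (89−1) = 58 · 88 = 5104.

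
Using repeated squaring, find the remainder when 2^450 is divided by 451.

2^1 ≡ 2 (mod 451)
2^2 ≡ 2^2 = 4 ≡ 4 (mod 451)
2^4 ≡ 4^2 = 16 ≡ 16 (mod 451)
2^8 ≡ 16^2 = 256 ≡ 256 (mod 451)
2^16 ≡ 256^2 = 65536 ≡ 141 (mod 451)
2^32 ≡ 141^2 = 19881 ≡ 37 (mod 451)
2^64 ≡ 37^2 = 1369 ≡ 16 (mod 451)
2^128 ≡ 16^2 = 256 ≡ 256 (mod 451)
2^256 ≡ 256^2 = 65536 ≡ 141 (mod 451)
450 = 256 + 128 + 64 + 2 in binary powers of 2.
So 2^450 ≡ 141 · 256 · 16 · 4 ≡ 122 (mod 451).
Since 122 ≠ 1, base 2 is a Fermat witness: 451 is composite.

122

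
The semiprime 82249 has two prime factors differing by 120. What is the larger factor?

Since p = q + 120, we have 82249 = q(q + 120), so q² + 120q − 82249 = 0.
Discriminant: 120² + 4·82249 = 14400 + 328996 = 343396; √343396 = 586.
q = (−120 + 586)/2 = 233, and p = q + 120 = 353.
Check: 233 · 353 = 82249.

353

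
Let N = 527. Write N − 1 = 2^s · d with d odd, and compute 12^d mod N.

177

527 − 1 = 526 = 2^1 · 263, so d = 263.
12^1 ≡ 12 (mod 527)
12^2 ≡ 12^2 = 144 ≡ 144 (mod 527)
12^4 ≡ 144^2 = 20736 ≡ 183 (mod 527)
12^8 ≡ 183^2 = 33489 ≡ 288 (mod 527)
12^16 ≡ 288^2 = 82944 ≡ 205 (mod 527)
12^32 ≡ 205^2 = 42025 ≡ 392 (mod 527)
12^64 ≡ 392^2 = 153664 ≡ 307 (mod 527)
12^128 ≡ 307^2 = 94249 ≡ 443 (mod 527)
12^256 ≡ 443^2 = 196249 ≡ 205 (mod 527)
263 = 256 + 4 + 2 + 1 in binary powers of 2.
So 12^263 ≡ 205 · 183 · 144 · 12 ≡ 177 (mod 527).
Squaring chain: 177; never reaches −1, so base 12 is a Miller–Rabin witness that 527 is composite.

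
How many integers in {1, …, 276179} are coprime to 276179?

Factor: 276179 = 31 · 59 · 151.
φ(276179) = (31−1) · (59−1) · (151−1) = 30 · 58 · 150 = 261000.

261000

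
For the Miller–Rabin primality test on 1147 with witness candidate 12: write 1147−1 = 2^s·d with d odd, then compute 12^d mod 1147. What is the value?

1147 − 1 = 1146 = 2^1 · 573, so d = 573.
12^1 ≡ 12 (mod 1147)
12^2 ≡ 12^2 = 144 ≡ 144 (mod 1147)
12^4 ≡ 144^2 = 20736 ≡ 90 (mod 1147)
12^8 ≡ 90^2 = 8100 ≡ 71 (mod 1147)
12^16 ≡ 71^2 = 5041 ≡ 453 (mod 1147)
12^32 ≡ 453^2 = 205209 ≡ 1043 (mod 1147)
12^64 ≡ 1043^2 = 1087849 ≡ 493 (mod 1147)
12^128 ≡ 493^2 = 243049 ≡ 1032 (mod 1147)
12^256 ≡ 1032^2 = 1065024 ≡ 608 (mod 1147)
12^512 ≡ 608^2 = 369664 ≡ 330 (mod 1147)
573 = 512 + 32 + 16 + 8 + 4 + 1 in binary powers of 2.
So 12^573 ≡ 330 · 1043 · 453 · 71 · 90 · 12 ≡ 1046 (mod 1147).
Squaring chain: 1046; never reaches −1, so base 12 is a Miller–Rabin witness that 1147 is composite.

1046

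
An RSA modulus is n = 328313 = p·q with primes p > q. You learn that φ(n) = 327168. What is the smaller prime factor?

569

φ(n) = (p−1)(q−1) = n − (p+q) + 1, so p + q = 328313 − 327168 + 1 = 1146.
p and q are the roots of t² − 1146t + 328313 = 0.
Discriminant: 1146² − 4·328313 = 1313316 − 1313252 = 64; √64 = 8.
q = (1146 − 8)/2 = 569, p = (1146 + 8)/2 = 577.
Check: 569 · 577 = 328313.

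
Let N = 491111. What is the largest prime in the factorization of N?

491111 = 61 · 8051
8051 = 83 · 97
97 is prime.
So 491111 = 61 · 83 · 97; the largest prime factor is 97.

97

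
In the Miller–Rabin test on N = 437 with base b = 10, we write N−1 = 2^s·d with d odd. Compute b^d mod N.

437 − 1 = 436 = 2^2 · 109, so d = 109.
10^1 ≡ 10 (mod 437)
10^2 ≡ 10^2 = 100 ≡ 100 (mod 437)
10^4 ≡ 100^2 = 10000 ≡ 386 (mod 437)
10^8 ≡ 386^2 = 148996 ≡ 416 (mod 437)
10^16 ≡ 416^2 = 173056 ≡ 4 (mod 437)
10^32 ≡ 4^2 = 16 ≡ 16 (mod 437)
10^64 ≡ 16^2 = 256 ≡ 256 (mod 437)
109 = 64 + 32 + 8 + 4 + 1 in binary powers of 2.
So 10^109 ≡ 256 · 16 · 416 · 386 · 10 ≡ 352 (mod 437).
Squaring chain: 352 → 233; never reaches −1, so base 10 is a Miller–Rabin witness that 437 is composite.

352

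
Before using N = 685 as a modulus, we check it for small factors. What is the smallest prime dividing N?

5

685 is odd.
Digit sum 19, not divisible by 3.
Ends in 5: divisible by 5.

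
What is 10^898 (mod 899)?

71

10^1 ≡ 10 (mod 899)
10^2 ≡ 10^2 = 100 ≡ 100 (mod 899)
10^4 ≡ 100^2 = 10000 ≡ 111 (mod 899)
10^8 ≡ 111^2 = 12321 ≡ 634 (mod 899)
10^16 ≡ 634^2 = 401956 ≡ 103 (mod 899)
10^32 ≡ 103^2 = 10609 ≡ 720 (mod 899)
10^64 ≡ 720^2 = 518400 ≡ 576 (mod 899)
10^128 ≡ 576^2 = 331776 ≡ 45 (mod 899)
10^256 ≡ 45^2 = 2025 ≡ 227 (mod 899)
10^512 ≡ 227^2 = 51529 ≡ 286 (mod 899)
898 = 512 + 256 + 128 + 2 in binary powers of 2.
So 10^898 ≡ 286 · 227 · 45 · 100 ≡ 71 (mod 899).
Since 71 ≠ 1, base 10 is a Fermat witness: 899 is composite.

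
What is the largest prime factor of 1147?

37

1147 = 31 · 37
37 is prime.
So 1147 = 31 · 37; the largest prime factor is 37.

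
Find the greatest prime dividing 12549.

12549 = 3 · 4183
4183 = 47 · 89
89 is prime.
So 12549 = 3 · 47 · 89; the largest prime factor is 89.

89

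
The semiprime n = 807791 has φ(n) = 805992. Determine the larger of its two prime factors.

φ(n) = (p−1)(q−1) = n − (p+q) + 1, so p + q = 807791 − 805992 + 1 = 1800.
p and q are the roots of t² − 1800t + 807791 = 0.
Discriminant: 1800² − 4·807791 = 3240000 − 3231164 = 8836; √8836 = 94.
q = (1800 − 94)/2 = 853, p = (1800 + 94)/2 = 947.
Check: 853 · 947 = 807791.

947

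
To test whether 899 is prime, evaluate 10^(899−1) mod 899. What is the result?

10^1 ≡ 10 (mod 899)
10^2 ≡ 10^2 = 100 ≡ 100 (mod 899)
10^4 ≡ 100^2 = 10000 ≡ 111 (mod 899)
10^8 ≡ 111^2 = 12321 ≡ 634 (mod 899)
10^16 ≡ 634^2 = 401956 ≡ 103 (mod 899)
10^32 ≡ 103^2 = 10609 ≡ 720 (mod 899)
10^64 ≡ 720^2 = 518400 ≡ 576 (mod 899)
10^128 ≡ 576^2 = 331776 ≡ 45 (mod 899)
10^256 ≡ 45^2 = 2025 ≡ 227 (mod 899)
10^512 ≡ 227^2 = 51529 ≡ 286 (mod 899)
898 = 512 + 256 + 128 + 2 in binary powers of 2.
So 10^898 ≡ 286 · 227 · 45 · 100 ≡ 71 (mod 899).
Since 71 ≠ 1, base 10 is a Fermat witness: 899 is composite.

71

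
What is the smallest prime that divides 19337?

19337 is odd.
Digit sum 23, not divisible by 3.
Ends in 7: not divisible by 5.
7: 19337 = 7·2762 + 3
11: 19337 = 11·1757 + 10
13: 19337 = 13·1487 + 6
17: 19337 = 17·1137 + 8
19: 19337 = 19·1017 + 14
23: 19337 = 23·840 + 17
29: 19337 = 29·666 + 23
31: 19337 = 31·623 + 24
37: 19337 = 37·522 + 23
41: 19337 = 41·471 + 26
43: 19337 = 43·449 + 30
47: 19337 = 47·411 + 20
53: 19337 = 53·364 + 45
59: 19337 = 59·327 + 44
61: 19337 = 61·317

61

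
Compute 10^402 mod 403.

10^1 ≡ 10 (mod 403)
10^2 ≡ 10^2 = 100 ≡ 100 (mod 403)
10^4 ≡ 100^2 = 10000 ≡ 328 (mod 403)
10^8 ≡ 328^2 = 107584 ≡ 386 (mod 403)
10^16 ≡ 386^2 = 148996 ≡ 289 (mod 403)
10^32 ≡ 289^2 = 83521 ≡ 100 (mod 403)
10^64 ≡ 100^2 = 10000 ≡ 328 (mod 403)
10^128 ≡ 328^2 = 107584 ≡ 386 (mod 403)
10^256 ≡ 386^2 = 148996 ≡ 289 (mod 403)
402 = 256 + 128 + 16 + 2 in binary powers of 2.
So 10^402 ≡ 289 · 386 · 289 · 100 ≡ 66 (mod 403).
Since 66 ≠ 1, base 10 is a Fermat witness: 403 is composite.

66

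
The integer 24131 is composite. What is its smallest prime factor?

59

24131 is odd.
Digit sum 11, not divisible by 3.
Ends in 1: not divisible by 5.
7: 24131 = 7·3447 + 2
11: 24131 = 11·2193 + 8
13: 24131 = 13·1856 + 3
17: 24131 = 17·1419 + 8
19: 24131 = 19·1270 + 1
23: 24131 = 23·1049 + 4
29: 24131 = 29·832 + 3
31: 24131 = 31·778 + 13
37: 24131 = 37·652 + 7
41: 24131 = 41·588 + 23
43: 24131 = 43·561 + 8
47: 24131 = 47·513 + 20
53: 24131 = 53·455 + 16
59: 24131 = 59·409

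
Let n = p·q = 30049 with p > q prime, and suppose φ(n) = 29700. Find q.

151

φ(n) = (p−1)(q−1) = n − (p+q) + 1, so p + q = 30049 − 29700 + 1 = 350.
p and q are the roots of t² − 350t + 30049 = 0.
Discriminant: 350² − 4·30049 = 122500 − 120196 = 2304; √2304 = 48.
q = (350 − 48)/2 = 151, p = (350 + 48)/2 = 199.
Check: 151 · 199 = 30049.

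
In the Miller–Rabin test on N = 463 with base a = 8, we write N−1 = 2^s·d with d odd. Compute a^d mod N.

463 − 1 = 462 = 2^1 · 231, so d = 231.
8^1 ≡ 8 (mod 463)
8^2 ≡ 8^2 = 64 ≡ 64 (mod 463)
8^4 ≡ 64^2 = 4096 ≡ 392 (mod 463)
8^8 ≡ 392^2 = 153664 ≡ 411 (mod 463)
8^16 ≡ 411^2 = 168921 ≡ 389 (mod 463)
8^32 ≡ 389^2 = 151321 ≡ 383 (mod 463)
8^64 ≡ 383^2 = 146689 ≡ 381 (mod 463)
8^128 ≡ 381^2 = 145161 ≡ 242 (mod 463)
231 = 128 + 64 + 32 + 4 + 2 + 1 in binary powers of 2.
So 8^231 ≡ 242 · 381 · 383 · 392 · 64 · 8 ≡ 1 (mod 463).
Since 8^d ≡ 1 (mod 463), base 8 does not prove 463 composite.

1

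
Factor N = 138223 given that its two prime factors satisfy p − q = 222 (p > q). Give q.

277

Since p = q + 222, we have 138223 = q(q + 222), so q² + 222q − 138223 = 0.
Discriminant: 222² + 4·138223 = 49284 + 552892 = 602176; √602176 = 776.
q = (−222 + 776)/2 = 277, and p = q + 222 = 499.
Check: 277 · 499 = 138223.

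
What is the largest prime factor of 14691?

14691 = 3 · 4897
4897 = 59 · 83
83 is prime.
So 14691 = 3 · 59 · 83; the largest prime factor is 83.

83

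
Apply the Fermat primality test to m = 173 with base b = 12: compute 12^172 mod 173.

1

12^1 ≡ 12 (mod 173)
12^2 ≡ 12^2 = 144 ≡ 144 (mod 173)
12^4 ≡ 144^2 = 20736 ≡ 149 (mod 173)
12^8 ≡ 149^2 = 22201 ≡ 57 (mod 173)
12^16 ≡ 57^2 = 3249 ≡ 135 (mod 173)
12^32 ≡ 135^2 = 18225 ≡ 60 (mod 173)
12^64 ≡ 60^2 = 3600 ≡ 140 (mod 173)
12^128 ≡ 140^2 = 19600 ≡ 51 (mod 173)
172 = 128 + 32 + 8 + 4 in binary powers of 2.
So 12^172 ≡ 51 · 60 · 57 · 149 ≡ 1 (mod 173).
Since the result is 1, base 12 gives no evidence that 173 is composite.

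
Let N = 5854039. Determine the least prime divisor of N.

5854039 is odd.
Digit sum 34, not divisible by 3.
Ends in 9: not divisible by 5.
7: 5854039 = 7·836291 + 2
11: 5854039 = 11·532185 + 4
13: 5854039 = 13·450310 + 9
17: 5854039 = 17·344355 + 4
19: 5854039 = 19·308107 + 6
23: 5854039 = 23·254523 + 10
29: 5854039 = 29·201863 + 12
31: 5854039 = 31·188839 + 30
37: 5854039 = 37·158217 + 10
41: 5854039 = 41·142781 + 18
43: 5854039 = 43·136140 + 19
47: 5854039 = 47·124554 + 1
53: 5854039 = 53·110453 + 30
59: 5854039 = 59·99221

59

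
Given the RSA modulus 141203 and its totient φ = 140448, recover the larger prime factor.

φ(n) = (p−1)(q−1) = n − (p+q) + 1, so p + q = 141203 − 140448 + 1 = 756.
p and q are the roots of t² − 756t + 141203 = 0.
Discriminant: 756² − 4·141203 = 571536 − 564812 = 6724; √6724 = 82.
q = (756 − 82)/2 = 337, p = (756 + 82)/2 = 419.
Check: 337 · 419 = 141203.

419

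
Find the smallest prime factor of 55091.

89

55091 is odd.
Digit sum 20, not divisible by 3.
Ends in 1: not divisible by 5.
7: 55091 = 7·7870 + 1
11: 55091 = 11·5008 + 3
13: 55091 = 13·4237 + 10
17: 55091 = 17·3240 + 11
19: 55091 = 19·2899 + 10
23: 55091 = 23·2395 + 6
29: 55091 = 29·1899 + 20
31: 55091 = 31·1777 + 4
37: 55091 = 37·1488 + 35
41: 55091 = 41·1343 + 28
43: 55091 = 43·1281 + 8
47: 55091 = 47·1172 + 7
53: 55091 = 53·1039 + 24
59: 55091 = 59·933 + 44
61: 55091 = 61·903 + 8
67: 55091 = 67·822 + 17
71: 55091 = 71·775 + 66
73: 55091 = 73·754 + 49
79: 55091 = 79·697 + 28
83: 55091 = 83·663 + 62
89: 55091 = 89·619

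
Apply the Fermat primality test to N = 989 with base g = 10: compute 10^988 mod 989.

440

10^1 ≡ 10 (mod 989)
10^2 ≡ 10^2 = 100 ≡ 100 (mod 989)
10^4 ≡ 100^2 = 10000 ≡ 110 (mod 989)
10^8 ≡ 110^2 = 12100 ≡ 232 (mod 989)
10^16 ≡ 232^2 = 53824 ≡ 418 (mod 989)
10^32 ≡ 418^2 = 174724 ≡ 660 (mod 989)
10^64 ≡ 660^2 = 435600 ≡ 440 (mod 989)
10^128 ≡ 440^2 = 193600 ≡ 745 (mod 989)
10^256 ≡ 745^2 = 555025 ≡ 196 (mod 989)
10^512 ≡ 196^2 = 38416 ≡ 834 (mod 989)
988 = 512 + 256 + 128 + 64 + 16 + 8 + 4 in binary powers of 2.
So 10^988 ≡ 834 · 196 · 745 · 440 · 418 · 232 · 110 ≡ 440 (mod 989).
Since 440 ≠ 1, base 10 is a Fermat witness: 989 is composite.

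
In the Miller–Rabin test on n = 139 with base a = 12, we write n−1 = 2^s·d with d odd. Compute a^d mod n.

138

139 − 1 = 138 = 2^1 · 69, so d = 69.
12^1 ≡ 12 (mod 139)
12^2 ≡ 12^2 = 144 ≡ 5 (mod 139)
12^4 ≡ 5^2 = 25 ≡ 25 (mod 139)
12^8 ≡ 25^2 = 625 ≡ 69 (mod 139)
12^16 ≡ 69^2 = 4761 ≡ 35 (mod 139)
12^32 ≡ 35^2 = 1225 ≡ 113 (mod 139)
12^64 ≡ 113^2 = 12769 ≡ 120 (mod 139)
69 = 64 + 4 + 1 in binary powers of 2.
So 12^69 ≡ 120 · 25 · 12 ≡ 138 (mod 139).
Since 12^d ≡ 138 (mod 139), base 12 does not prove 139 composite.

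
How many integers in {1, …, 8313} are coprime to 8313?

5184

Factor: 8313 = 3 · 17 · 163.
φ(8313) = (3−1) · (17−1) · (163−1) = 2 · 16 · 162 = 5184.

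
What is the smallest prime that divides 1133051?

1133051 is odd.
Digit sum 14, not divisible by 3.
Ends in 1: not divisible by 5.
7: 1133051 = 7·161864 + 3
11: 1133051 = 11·103004 + 7
13: 1133051 = 13·87157 + 10
17: 1133051 = 17·66650 + 1
19: 1133051 = 19·59634 + 5
23: 1133051 = 23·49263 + 2
29: 1133051 = 29·39070 + 21
31: 1133051 = 31·36550 + 1
37: 1133051 = 37·30623

37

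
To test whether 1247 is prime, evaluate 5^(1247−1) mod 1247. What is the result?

5^1 ≡ 5 (mod 1247)
5^2 ≡ 5^2 = 25 ≡ 25 (mod 1247)
5^4 ≡ 25^2 = 625 ≡ 625 (mod 1247)
5^8 ≡ 625^2 = 390625 ≡ 314 (mod 1247)
5^16 ≡ 314^2 = 98596 ≡ 83 (mod 1247)
5^32 ≡ 83^2 = 6889 ≡ 654 (mod 1247)
5^64 ≡ 654^2 = 427716 ≡ 1242 (mod 1247)
5^128 ≡ 1242^2 = 1542564 ≡ 25 (mod 1247)
5^256 ≡ 25^2 = 625 ≡ 625 (mod 1247)
5^512 ≡ 625^2 = 390625 ≡ 314 (mod 1247)
5^1024 ≡ 314^2 = 98596 ≡ 83 (mod 1247)
1246 = 1024 + 128 + 64 + 16 + 8 + 4 + 2 in binary powers of 2.
So 5^1246 ≡ 83 · 25 · 1242 · 83 · 314 · 625 · 25 ≡ 436 (mod 1247).
Since 436 ≠ 1, base 5 is a Fermat witness: 1247 is composite.

436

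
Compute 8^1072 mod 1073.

803

8^1 ≡ 8 (mod 1073)
8^2 ≡ 8^2 = 64 ≡ 64 (mod 1073)
8^4 ≡ 64^2 = 4096 ≡ 877 (mod 1073)
8^8 ≡ 877^2 = 769129 ≡ 861 (mod 1073)
8^16 ≡ 861^2 = 741321 ≡ 951 (mod 1073)
8^32 ≡ 951^2 = 904401 ≡ 935 (mod 1073)
8^64 ≡ 935^2 = 874225 ≡ 803 (mod 1073)
8^128 ≡ 803^2 = 644809 ≡ 1009 (mod 1073)
8^256 ≡ 1009^2 = 1018081 ≡ 877 (mod 1073)
8^512 ≡ 877^2 = 769129 ≡ 861 (mod 1073)
8^1024 ≡ 861^2 = 741321 ≡ 951 (mod 1073)
1072 = 1024 + 32 + 16 in binary powers of 2.
So 8^1072 ≡ 951 · 935 · 951 ≡ 803 (mod 1073).
Since 803 ≠ 1, base 8 is a Fermat witness: 1073 is composite.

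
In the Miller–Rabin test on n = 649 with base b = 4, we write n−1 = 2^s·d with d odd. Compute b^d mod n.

26

649 − 1 = 648 = 2^3 · 81, so d = 81.
4^1 ≡ 4 (mod 649)
4^2 ≡ 4^2 = 16 ≡ 16 (mod 649)
4^4 ≡ 16^2 = 256 ≡ 256 (mod 649)
4^8 ≡ 256^2 = 65536 ≡ 636 (mod 649)
4^16 ≡ 636^2 = 404496 ≡ 169 (mod 649)
4^32 ≡ 169^2 = 28561 ≡ 5 (mod 649)
4^64 ≡ 5^2 = 25 ≡ 25 (mod 649)
81 = 64 + 16 + 1 in binary powers of 2.
So 4^81 ≡ 25 · 169 · 4 ≡ 26 (mod 649).
Squaring chain: 26 → 27 → 80; never reaches −1, so base 4 is a Miller–Rabin witness that 649 is composite.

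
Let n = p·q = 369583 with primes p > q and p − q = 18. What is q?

599

Since p = q + 18, we have 369583 = q(q + 18), so q² + 18q − 369583 = 0.
Discriminant: 18² + 4·369583 = 324 + 1478332 = 1478656; √1478656 = 1216.
q = (−18 + 1216)/2 = 599, and p = q + 18 = 617.
Check: 599 · 617 = 369583.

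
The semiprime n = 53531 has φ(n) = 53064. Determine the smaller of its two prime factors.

φ(n) = (p−1)(q−1) = n − (p+q) + 1, so p + q = 53531 − 53064 + 1 = 468.
p and q are the roots of t² − 468t + 53531 = 0.
Discriminant: 468² − 4·53531 = 219024 − 214124 = 4900; √4900 = 70.
q = (468 − 70)/2 = 199, p = (468 + 70)/2 = 269.
Check: 199 · 269 = 53531.

199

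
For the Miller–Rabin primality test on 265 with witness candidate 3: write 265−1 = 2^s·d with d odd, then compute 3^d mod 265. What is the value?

198

265 − 1 = 264 = 2^3 · 33, so d = 33.
3^1 ≡ 3 (mod 265)
3^2 ≡ 3^2 = 9 ≡ 9 (mod 265)
3^4 ≡ 9^2 = 81 ≡ 81 (mod 265)
3^8 ≡ 81^2 = 6561 ≡ 201 (mod 265)
3^16 ≡ 201^2 = 40401 ≡ 121 (mod 265)
3^32 ≡ 121^2 = 14641 ≡ 66 (mod 265)
33 = 32 + 1 in binary powers of 2.
So 3^33 ≡ 66 · 3 ≡ 198 (mod 265).
Squaring chain: 198 → 249 → 256; never reaches −1, so base 3 is a Miller–Rabin witness that 265 is composite.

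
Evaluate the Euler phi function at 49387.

Factor: 49387 = 13 · 29 · 131.
φ(49387) = (13−1) · (29−1) · (131−1) = 12 · 28 · 130 = 43680.

43680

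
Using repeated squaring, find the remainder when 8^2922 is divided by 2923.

1553

8^1 ≡ 8 (mod 2923)
8^2 ≡ 8^2 = 64 ≡ 64 (mod 2923)
8^4 ≡ 64^2 = 4096 ≡ 1173 (mod 2923)
8^8 ≡ 1173^2 = 1375929 ≡ 2119 (mod 2923)
8^16 ≡ 2119^2 = 4490161 ≡ 433 (mod 2923)
8^32 ≡ 433^2 = 187489 ≡ 417 (mod 2923)
8^64 ≡ 417^2 = 173889 ≡ 1432 (mod 2923)
8^128 ≡ 1432^2 = 2050624 ≡ 1601 (mod 2923)
8^256 ≡ 1601^2 = 2563201 ≡ 2653 (mod 2923)
8^512 ≡ 2653^2 = 7038409 ≡ 2748 (mod 2923)
8^1024 ≡ 2748^2 = 7551504 ≡ 1395 (mod 2923)
8^2048 ≡ 1395^2 = 1946025 ≡ 2230 (mod 2923)
2922 = 2048 + 512 + 256 + 64 + 32 + 8 + 2 in binary powers of 2.
So 8^2922 ≡ 2230 · 2748 · 2653 · 1432 · 417 · 2119 · 64 ≡ 1553 (mod 2923).
Since 1553 ≠ 1, base 8 is a Fermat witness: 2923 is composite.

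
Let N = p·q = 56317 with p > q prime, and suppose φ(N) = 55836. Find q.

199

φ(n) = (p−1)(q−1) = n − (p+q) + 1, so p + q = 56317 − 55836 + 1 = 482.
p and q are the roots of t² − 482t + 56317 = 0.
Discriminant: 482² − 4·56317 = 232324 − 225268 = 7056; √7056 = 84.
q = (482 − 84)/2 = 199, p = (482 + 84)/2 = 283.
Check: 199 · 283 = 56317.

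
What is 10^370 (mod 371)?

102

10^1 ≡ 10 (mod 371)
10^2 ≡ 10^2 = 100 ≡ 100 (mod 371)
10^4 ≡ 100^2 = 10000 ≡ 354 (mod 371)
10^8 ≡ 354^2 = 125316 ≡ 289 (mod 371)
10^16 ≡ 289^2 = 83521 ≡ 46 (mod 371)
10^32 ≡ 46^2 = 2116 ≡ 261 (mod 371)
10^64 ≡ 261^2 = 68121 ≡ 228 (mod 371)
10^128 ≡ 228^2 = 51984 ≡ 44 (mod 371)
10^256 ≡ 44^2 = 1936 ≡ 81 (mod 371)
370 = 256 + 64 + 32 + 16 + 2 in binary powers of 2.
So 10^370 ≡ 81 · 228 · 261 · 46 · 100 ≡ 102 (mod 371).
Since 102 ≠ 1, base 10 is a Fermat witness: 371 is composite.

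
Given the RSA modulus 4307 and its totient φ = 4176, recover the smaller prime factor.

59

φ(n) = (p−1)(q−1) = n − (p+q) + 1, so p + q = 4307 − 4176 + 1 = 132.
p and q are the roots of t² − 132t + 4307 = 0.
Discriminant: 132² − 4·4307 = 17424 − 17228 = 196; √196 = 14.
q = (132 − 14)/2 = 59, p = (132 + 14)/2 = 73.
Check: 59 · 73 = 4307.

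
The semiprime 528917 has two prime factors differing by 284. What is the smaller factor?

Since p = q + 284, we have 528917 = q(q + 284), so q² + 284q − 528917 = 0.
Discriminant: 284² + 4·528917 = 80656 + 2115668 = 2196324; √2196324 = 1482.
q = (−284 + 1482)/2 = 599, and p = q + 284 = 883.
Check: 599 · 883 = 528917.

599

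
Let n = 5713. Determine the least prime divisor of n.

5713 is odd.
Digit sum 16, not divisible by 3.
Ends in 3: not divisible by 5.
7: 5713 = 7·816 + 1
11: 5713 = 11·519 + 4
13: 5713 = 13·439 + 6
17: 5713 = 17·336 + 1
19: 5713 = 19·300 + 13
23: 5713 = 23·248 + 9
29: 5713 = 29·197

29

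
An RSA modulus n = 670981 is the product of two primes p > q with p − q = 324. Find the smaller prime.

Since p = q + 324, we have 670981 = q(q + 324), so q² + 324q − 670981 = 0.
Discriminant: 324² + 4·670981 = 104976 + 2683924 = 2788900; √2788900 = 1670.
q = (−324 + 1670)/2 = 673, and p = q + 324 = 997.
Check: 673 · 997 = 670981.

673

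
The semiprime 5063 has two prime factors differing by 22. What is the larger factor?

Since p = q + 22, we have 5063 = q(q + 22), so q² + 22q − 5063 = 0.
Discriminant: 22² + 4·5063 = 484 + 20252 = 20736; √20736 = 144.
q = (−22 + 144)/2 = 61, and p = q + 22 = 83.
Check: 61 · 83 = 5063.

83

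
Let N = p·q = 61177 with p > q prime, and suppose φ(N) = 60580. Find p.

467

φ(n) = (p−1)(q−1) = n − (p+q) + 1, so p + q = 61177 − 60580 + 1 = 598.
p and q are the roots of t² − 598t + 61177 = 0.
Discriminant: 598² − 4·61177 = 357604 − 244708 = 112896; √112896 = 336.
q = (598 − 336)/2 = 131, p = (598 + 336)/2 = 467.
Check: 131 · 467 = 61177.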